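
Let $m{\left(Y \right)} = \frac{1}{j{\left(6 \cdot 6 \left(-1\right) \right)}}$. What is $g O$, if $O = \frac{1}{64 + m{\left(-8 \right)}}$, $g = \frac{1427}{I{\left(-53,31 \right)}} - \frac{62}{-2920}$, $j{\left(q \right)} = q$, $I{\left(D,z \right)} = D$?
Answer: $- \frac{18735993}{44551535} \approx -0.42055$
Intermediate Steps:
$g = - \frac{2081777}{77380}$ ($g = \frac{1427}{-53} - \frac{62}{-2920} = 1427 \left(- \frac{1}{53}\right) - - \frac{31}{1460} = - \frac{1427}{53} + \frac{31}{1460} = - \frac{2081777}{77380} \approx -26.903$)
$m{\left(Y \right)} = - \frac{1}{36}$ ($m{\left(Y \right)} = \frac{1}{6 \cdot 6 \left(-1\right)} = \frac{1}{36 \left(-1\right)} = \frac{1}{-36} = - \frac{1}{36}$)
$O = \frac{36}{2303}$ ($O = \frac{1}{64 - \frac{1}{36}} = \frac{1}{\frac{2303}{36}} = \frac{36}{2303} \approx 0.015632$)
$g O = \left(- \frac{2081777}{77380}\right) \frac{36}{2303} = - \frac{18735993}{44551535}$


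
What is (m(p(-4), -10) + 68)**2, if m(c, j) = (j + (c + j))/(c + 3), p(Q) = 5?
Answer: 279841/64 ≈ 4372.5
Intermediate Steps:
m(c, j) = (c + 2*j)/(3 + c)
(m(p(-4), -10) + 68)**2 = ((5 + 2*(-10))/(3 + 5) + 68)**2 = ((5 - 20)/8 + 68)**2 = ((1/8)*(-15) + 68)**2 = (-15/8 + 68)**2 = (529/8)**2 = 279841/64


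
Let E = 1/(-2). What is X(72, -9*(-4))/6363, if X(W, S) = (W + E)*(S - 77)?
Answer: -5863/12726 ≈ -0.46071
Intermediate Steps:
E = -1/2 ≈ -0.50000
X(W, S) = (-77 + S)*(-1/2 + W) (X(W, S) = (W - 1/2)*(S - 77) = (-1/2 + W)*(-77 + S) = (-77 + S)*(-1/2 + W))
X(72, -9*(-4))/6363 = (77/2 - 77*72 - (-9)*(-4)/2 - 9*(-4)*72)/6363 = (77/2 - 5544 - 1/2*36 + 36*72)*(1/6363) = (77/2 - 5544 - 18 + 2592)*(1/6363) = -5863/2*1/6363 = -5863/12726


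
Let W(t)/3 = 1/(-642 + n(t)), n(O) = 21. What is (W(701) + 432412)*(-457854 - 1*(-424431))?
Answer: -997222921903/69 ≈ -1.4453e+10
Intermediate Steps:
W(t) = -1/207 (W(t) = 3/(-642 + 21) = 3/(-621) = 3*(-1/621) = -1/207)
(W(701) + 432412)*(-457854 - 1*(-424431)) = (-1/207 + 432412)*(-457854 - 1*(-424431)) = 89509283*(-457854 + 424431)/207 = (89509283/207)*(-33423) = -997222921903/69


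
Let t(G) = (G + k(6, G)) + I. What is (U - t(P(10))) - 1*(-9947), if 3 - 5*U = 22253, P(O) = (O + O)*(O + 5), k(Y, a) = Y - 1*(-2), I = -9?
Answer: 5198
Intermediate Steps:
k(Y, a) = 2 + Y (k(Y, a) = Y + 2 = 2 + Y)
P(O) = 2*O*(5 + O) (P(O) = (2*O)*(5 + O) = 2*O*(5 + O))
U = -4450 (U = 3/5 - 1/5*22253 = 3/5 - 22253/5 = -4450)
t(G) = -1 + G (t(G) = (G + (2 + 6)) - 9 = (G + 8) - 9 = (8 + G) - 9 = -1 + G)
(U - t(P(10))) - 1*(-9947) = (-4450 - (-1 + 2*10*(5 + 10))) - 1*(-9947) = (-4450 - (-1 + 2*10*15)) + 9947 = (-4450 - (-1 + 300)) + 9947 = (-4450 - 1*299) + 9947 = (-4450 - 299) + 9947 = -4749 + 9947 = 5198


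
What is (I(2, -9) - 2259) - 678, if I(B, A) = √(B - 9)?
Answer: -2937 + I*√7 ≈ -2937.0 + 2.6458*I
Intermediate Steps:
I(B, A) = √(-9 + B)
(I(2, -9) - 2259) - 678 = (√(-9 + 2) - 2259) - 678 = (√(-7) - 2259) - 678 = (I*√7 - 2259) - 678 = (-2259 + I*√7) - 678 = -2937 + I*√7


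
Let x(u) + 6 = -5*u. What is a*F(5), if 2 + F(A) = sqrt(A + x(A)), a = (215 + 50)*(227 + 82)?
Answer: -163770 + 81885*I*sqrt(26) ≈ -1.6377e+5 + 4.1753e+5*I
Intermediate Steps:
x(u) = -6 - 5*u
a = 81885 (a = 265*309 = 81885)
F(A) = -2 + sqrt(-6 - 4*A) (F(A) = -2 + sqrt(A + (-6 - 5*A)) = -2 + sqrt(-6 - 4*A))
a*F(5) = 81885*(-2 + sqrt(-6 - 4*5)) = 81885*(-2 + sqrt(-6 - 20)) = 81885*(-2 + sqrt(-26)) = 81885*(-2 + I*sqrt(26)) = -163770 + 81885*I*sqrt(26)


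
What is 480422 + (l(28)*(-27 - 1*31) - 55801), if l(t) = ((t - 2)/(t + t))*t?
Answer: 423867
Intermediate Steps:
l(t) = -1 + t/2 (l(t) = ((-2 + t)/((2*t)))*t = ((-2 + t)*(1/(2*t)))*t = ((-2 + t)/(2*t))*t = -1 + t/2)
480422 + (l(28)*(-27 - 1*31) - 55801) = 480422 + ((-1 + (½)*28)*(-27 - 1*31) - 55801) = 480422 + ((-1 + 14)*(-27 - 31) - 55801) = 480422 + (13*(-58) - 55801) = 480422 + (-754 - 55801) = 480422 - 56555 = 423867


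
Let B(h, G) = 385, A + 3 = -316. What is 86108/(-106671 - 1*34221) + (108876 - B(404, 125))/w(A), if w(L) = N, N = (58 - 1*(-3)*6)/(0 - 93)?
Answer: -355389835901/2676948 ≈ -1.3276e+5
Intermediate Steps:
A = -319 (A = -3 - 316 = -319)
N = -76/93 (N = (58 + 3*6)/(-93) = (58 + 18)*(-1/93) = 76*(-1/93) = -76/93 ≈ -0.81720)
w(L) = -76/93
86108/(-106671 - 1*34221) + (108876 - B(404, 125))/w(A) = 86108/(-106671 - 1*34221) + (108876 - 1*385)/(-76/93) = 86108/(-106671 - 34221) + (108876 - 385)*(-93/76) = 86108/(-140892) + 108491*(-93/76) = 86108*(-1/140892) - 10089663/76 = -21527/35223 - 10089663/76 = -355389835901/2676948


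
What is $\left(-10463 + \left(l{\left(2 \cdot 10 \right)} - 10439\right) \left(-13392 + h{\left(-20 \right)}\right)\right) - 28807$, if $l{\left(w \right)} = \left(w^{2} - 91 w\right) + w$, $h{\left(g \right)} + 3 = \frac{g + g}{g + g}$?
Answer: $158532296$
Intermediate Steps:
$h{\left(g \right)} = -2$ ($h{\left(g \right)} = -3 + \frac{g + g}{g + g} = -3 + \frac{2 g}{2 g} = -3 + 2 g \frac{1}{2 g} = -3 + 1 = -2$)
$l{\left(w \right)} = w^{2} - 90 w$
$\left(-10463 + \left(l{\left(2 \cdot 10 \right)} - 10439\right) \left(-13392 + h{\left(-20 \right)}\right)\right) - 28807 = \left(-10463 + \left(2 \cdot 10 \left(-90 + 2 \cdot 10\right) - 10439\right) \left(-13392 - 2\right)\right) - 28807 = \left(-10463 + \left(20 \left(-90 + 20\right) - 10439\right) \left(-13394\right)\right) - 28807 = \left(-10463 + \left(20 \left(-70\right) - 10439\right) \left(-13394\right)\right) - 28807 = \left(-10463 + \left(-1400 - 10439\right) \left(-13394\right)\right) - 28807 = \left(-10463 - -158571566\right) - 28807 = \left(-10463 + 158571566\right) - 28807 = 158561103 - 28807 = 158532296$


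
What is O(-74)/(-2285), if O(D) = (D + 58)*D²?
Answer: 87616/2285 ≈ 38.344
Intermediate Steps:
O(D) = D²*(58 + D) (O(D) = (58 + D)*D² = D²*(58 + D))
O(-74)/(-2285) = ((-74)²*(58 - 74))/(-2285) = (5476*(-16))*(-1/2285) = -87616*(-1/2285) = 87616/2285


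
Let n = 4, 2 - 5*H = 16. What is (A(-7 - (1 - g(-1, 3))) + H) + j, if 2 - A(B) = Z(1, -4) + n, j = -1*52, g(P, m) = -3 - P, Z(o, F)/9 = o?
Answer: -329/5 ≈ -65.800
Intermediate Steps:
Z(o, F) = 9*o
H = -14/5 (H = 2/5 - 1/5*16 = 2/5 - 16/5 = -14/5 ≈ -2.8000)
j = -52
A(B) = -11 (A(B) = 2 - (9*1 + 4) = 2 - (9 + 4) = 2 - 1*13 = 2 - 13 = -11)
(A(-7 - (1 - g(-1, 3))) + H) + j = (-11 - 14/5) - 52 = -69/5 - 52 = -329/5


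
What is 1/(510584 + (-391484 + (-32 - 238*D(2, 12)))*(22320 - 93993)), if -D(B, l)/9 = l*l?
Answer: 1/5954243348 ≈ 1.6795e-10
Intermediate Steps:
D(B, l) = -9*l² (D(B, l) = -9*l*l = -9*l²)
1/(510584 + (-391484 + (-32 - 238*D(2, 12)))*(22320 - 93993)) = 1/(510584 + (-391484 + (-32 - (-2142)*12²))*(22320 - 93993)) = 1/(510584 + (-391484 + (-32 - (-2142)*144))*(-71673)) = 1/(510584 + (-391484 + (-32 - 238*(-1296)))*(-71673)) = 1/(510584 + (-391484 + (-32 + 308448))*(-71673)) = 1/(510584 + (-391484 + 308416)*(-71673)) = 1/(510584 - 83068*(-71673)) = 1/(510584 + 5953732764) = 1/5954243348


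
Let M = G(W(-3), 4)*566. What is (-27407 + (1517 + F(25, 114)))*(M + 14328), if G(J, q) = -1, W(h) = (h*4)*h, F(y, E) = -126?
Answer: -358032192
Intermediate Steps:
W(h) = 4*h**2 (W(h) = (4*h)*h = 4*h**2)
M = -566 (M = -1*566 = -566)
(-27407 + (1517 + F(25, 114)))*(M + 14328) = (-27407 + (1517 - 126))*(-566 + 14328) = (-27407 + 1391)*13762 = -26016*13762 = -358032192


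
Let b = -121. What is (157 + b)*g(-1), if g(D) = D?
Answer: -36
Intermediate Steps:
(157 + b)*g(-1) = (157 - 121)*(-1) = 36*(-1) = -36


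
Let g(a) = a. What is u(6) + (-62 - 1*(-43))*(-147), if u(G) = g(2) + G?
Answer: 2801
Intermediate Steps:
u(G) = 2 + G
u(6) + (-62 - 1*(-43))*(-147) = (2 + 6) + (-62 - 1*(-43))*(-147) = 8 + (-62 + 43)*(-147) = 8 - 19*(-147) = 8 + 2793 = 2801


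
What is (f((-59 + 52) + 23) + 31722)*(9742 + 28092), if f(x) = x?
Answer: 1200775492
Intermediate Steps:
(f((-59 + 52) + 23) + 31722)*(9742 + 28092) = (((-59 + 52) + 23) + 31722)*(9742 + 28092) = ((-7 + 23) + 31722)*37834 = (16 + 31722)*37834 = 31738*37834 = 1200775492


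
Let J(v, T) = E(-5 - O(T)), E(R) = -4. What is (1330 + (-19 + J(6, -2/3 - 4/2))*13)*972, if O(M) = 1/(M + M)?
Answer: 1002132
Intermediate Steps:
O(M) = 1/(2*M)
J(v, T) = -4
(1330 + (-19 + J(6, -2/3 - 4/2))*13)*972 = (1330 + (-19 - 4)*13)*972 = (1330 - 23*13)*972 = (1330 - 299)*972 = 1031*972 = 1002132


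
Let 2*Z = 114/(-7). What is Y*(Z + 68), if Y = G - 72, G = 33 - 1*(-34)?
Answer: -2095/7 ≈ -299.29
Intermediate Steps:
G = 67 (G = 33 + 34 = 67)
Z = -57/7 (Z = (114/(-7))/2 = (114*(-1/7))/2 = (1/2)*(-114/7) = -57/7 ≈ -8.1429)
Y = -5 (Y = 67 - 72 = -5)
Y*(Z + 68) = -5*(-57/7 + 68) = -5*419/7 = -2095/7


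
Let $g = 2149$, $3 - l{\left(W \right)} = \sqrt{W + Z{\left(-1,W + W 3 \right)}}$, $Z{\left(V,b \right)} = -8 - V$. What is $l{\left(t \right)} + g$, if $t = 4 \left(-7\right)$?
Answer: $2152 - i \sqrt{35} \approx 2152.0 - 5.9161 i$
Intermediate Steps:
$t = -28$
$l{\left(W \right)} = 3 - \sqrt{-7 + W}$ ($l{\left(W \right)} = 3 - \sqrt{W - 7} = 3 - \sqrt{-7 + W}$)
$l{\left(t \right)} + g = \left(3 - \sqrt{-7 - 28}\right) + 2149 = \left(3 - \sqrt{-35}\right) + 2149 = \left(3 - i \sqrt{35}\right) + 2149 = 2152 - i \sqrt{35}$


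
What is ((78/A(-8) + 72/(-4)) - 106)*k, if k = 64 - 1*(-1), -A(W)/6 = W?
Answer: -63635/8 ≈ -7954.4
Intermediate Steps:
A(W) = -6*W
k = 65 (k = 64 + 1 = 65)
((78/A(-8) + 72/(-4)) - 106)*k = ((78/((-6*(-8))) + 72/(-4)) - 106)*65 = ((78/48 + 72*(-1/4)) - 106)*65 = ((78*(1/48) - 18) - 106)*65 = ((13/8 - 18) - 106)*65 = (-131/8 - 106)*65 = -979/8*65 = -63635/8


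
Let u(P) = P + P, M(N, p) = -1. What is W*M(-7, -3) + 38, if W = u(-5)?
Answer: 48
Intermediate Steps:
u(P) = 2*P
W = -10 (W = 2*(-5) = -10)
W*M(-7, -3) + 38 = -10*(-1) + 38 = 10 + 38 = 48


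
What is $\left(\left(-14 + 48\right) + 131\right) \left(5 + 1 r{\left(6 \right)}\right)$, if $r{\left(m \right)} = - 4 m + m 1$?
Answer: $-2145$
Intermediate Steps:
$r{\left(m \right)} = - 3 m$ ($r{\left(m \right)} = - 4 m + m = - 3 m$)
$\left(\left(-14 + 48\right) + 131\right) \left(5 + 1 r{\left(6 \right)}\right) = \left(\left(-14 + 48\right) + 131\right) \left(5 + 1 \left(\left(-3\right) 6\right)\right) = \left(34 + 131\right) \left(5 + 1 \left(-18\right)\right) = 165 \left(5 - 18\right) = 165 \left(-13\right) = -2145$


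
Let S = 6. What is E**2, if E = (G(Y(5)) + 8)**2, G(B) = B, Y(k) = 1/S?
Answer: 5764801/1296 ≈ 4448.1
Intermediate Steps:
Y(k) = 1/6
E = 2401/36 (E = (1/6 + 8)**2 = (49/6)**2 = 2401/36 ≈ 66.694)
E**2 = (2401/36)**2 = 5764801/1296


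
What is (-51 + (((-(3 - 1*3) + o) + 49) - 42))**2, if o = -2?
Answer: 2116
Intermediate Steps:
(-51 + (((-(3 - 1*3) + o) + 49) - 42))**2 = (-51 + (((-(3 - 1*3) - 2) + 49) - 42))**2 = (-51 + (((-(3 - 3) - 2) + 49) - 42))**2 = (-51 + (((-1*0 - 2) + 49) - 42))**2 = (-51 + (((0 - 2) + 49) - 42))**2 = (-51 + ((-2 + 49) - 42))**2 = (-51 + (47 - 42))**2 = (-51 + 5)**2 = (-46)**2 = 2116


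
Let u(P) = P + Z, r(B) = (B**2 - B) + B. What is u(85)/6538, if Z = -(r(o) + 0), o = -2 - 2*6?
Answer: -111/6538 ≈ -0.016978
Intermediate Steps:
o = -14 (o = -2 - 12 = -14)
r(B) = B**2
Z = -196 (Z = -((-14)**2 + 0) = -(196 + 0) = -1*196 = -196)
u(P) = -196 + P (u(P) = P - 196 = -196 + P)
u(85)/6538 = (-196 + 85)/6538 = -111*1/6538 = -111/6538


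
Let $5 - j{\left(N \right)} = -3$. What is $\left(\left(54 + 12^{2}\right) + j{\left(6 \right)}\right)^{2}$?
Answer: $42436$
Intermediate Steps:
$j{\left(N \right)} = 8$ ($j{\left(N \right)} = 5 - -3 = 5 + 3 = 8$)
$\left(\left(54 + 12^{2}\right) + j{\left(6 \right)}\right)^{2} = \left(\left(54 + 12^{2}\right) + 8\right)^{2} = \left(\left(54 + 144\right) + 8\right)^{2} = \left(198 + 8\right)^{2} = 206^{2} = 42436$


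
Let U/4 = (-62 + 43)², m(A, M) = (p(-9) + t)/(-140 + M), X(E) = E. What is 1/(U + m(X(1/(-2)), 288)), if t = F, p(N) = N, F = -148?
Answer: 148/213555 ≈ 0.00069303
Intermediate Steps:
t = -148
m(A, M) = -157/(-140 + M) (m(A, M) = (-9 - 148)/(-140 + M) = -157/(-140 + M))
U = 1444 (U = 4*(-62 + 43)² = 4*(-19)² = 4*361 = 1444)
1/(U + m(X(1/(-2)), 288)) = 1/(1444 - 157/(-140 + 288)) = 1/(1444 - 157/148) = 1/(213555/148) = 148/213555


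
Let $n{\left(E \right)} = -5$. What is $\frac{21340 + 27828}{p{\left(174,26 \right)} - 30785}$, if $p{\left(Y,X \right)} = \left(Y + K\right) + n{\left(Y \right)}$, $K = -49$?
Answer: $- \frac{49168}{30665} \approx -1.6034$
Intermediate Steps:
$p{\left(Y,X \right)} = -54 + Y$ ($p{\left(Y,X \right)} = \left(Y - 49\right) - 5 = \left(-49 + Y\right) - 5 = -54 + Y$)
$\frac{21340 + 27828}{p{\left(174,26 \right)} - 30785} = \frac{21340 + 27828}{\left(-54 + 174\right) - 30785} = \frac{49168}{120 - 30785} = \frac{49168}{-30665} = 49168 \left(- \frac{1}{30665}\right) = - \frac{49168}{30665}$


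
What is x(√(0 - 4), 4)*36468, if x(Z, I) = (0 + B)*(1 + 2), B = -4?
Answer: -437616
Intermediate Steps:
x(Z, I) = -12 (x(Z, I) = (0 - 4)*(1 + 2) = -4*3 = -12)
x(√(0 - 4), 4)*36468 = -12*36468 = -437616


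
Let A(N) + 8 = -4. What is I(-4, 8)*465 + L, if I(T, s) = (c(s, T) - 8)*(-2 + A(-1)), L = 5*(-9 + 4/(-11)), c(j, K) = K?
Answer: 858805/11 ≈ 78073.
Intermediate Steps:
A(N) = -12 (A(N) = -8 - 4 = -12)
L = -515/11 (L = 5*(-9 + 4*(-1/11)) = 5*(-9 - 4/11) = 5*(-103/11) = -515/11 ≈ -46.818)
I(T, s) = 112 - 14*T (I(T, s) = (T - 8)*(-2 - 12) = (-8 + T)*(-14) = 112 - 14*T)
I(-4, 8)*465 + L = (112 - 14*(-4))*465 - 515/11 = (112 + 56)*465 - 515/11 = 168*465 - 515/11 = 78120 - 515/11 = 858805/11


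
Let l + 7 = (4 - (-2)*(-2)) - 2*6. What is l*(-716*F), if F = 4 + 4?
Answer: 108832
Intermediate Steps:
F = 8
l = -19 (l = -7 + ((4 - (-2)*(-2)) - 2*6) = -7 + ((4 - 2*2) - 12) = -7 + ((4 - 4) - 12) = -7 + (0 - 12) = -7 - 12 = -19)
l*(-716*F) = -(-13604)*8 = -19*(-5728) = 108832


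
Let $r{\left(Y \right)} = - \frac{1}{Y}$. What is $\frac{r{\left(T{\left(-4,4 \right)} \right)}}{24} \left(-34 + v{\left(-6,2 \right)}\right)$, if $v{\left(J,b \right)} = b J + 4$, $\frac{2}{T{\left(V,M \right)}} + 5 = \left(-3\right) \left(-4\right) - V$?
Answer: $\frac{77}{8} \approx 9.625$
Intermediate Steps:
$T{\left(V,M \right)} = \frac{2}{7 - V}$ ($T{\left(V,M \right)} = \frac{2}{-5 - \left(-12 + V\right)} = \frac{2}{7 - V}$)
$v{\left(J,b \right)} = 4 + J b$ ($v{\left(J,b \right)} = J b + 4 = 4 + J b$)
$\frac{r{\left(T{\left(-4,4 \right)} \right)}}{24} \left(-34 + v{\left(-6,2 \right)}\right) = \frac{\left(-1\right) \frac{1}{\left(-2\right) \frac{1}{-7 - 4}}}{24} \left(-34 + \left(4 - 12\right)\right) = - \frac{1}{\left(-2\right) \frac{1}{-11}} \cdot \frac{1}{24} \left(-34 + \left(4 - 12\right)\right) = - \frac{1}{\left(-2\right) \left(- \frac{1}{11}\right)} \frac{1}{24} \left(-34 - 8\right) = - \frac{1}{\frac{2}{11}} \cdot \frac{1}{24} \left(-42\right) = \left(-1\right) \frac{11}{2} \cdot \frac{1}{24} \left(-42\right) = \left(- \frac{11}{2}\right) \frac{1}{24} \left(-42\right) = \left(- \frac{11}{48}\right) \left(-42\right) = \frac{77}{8}$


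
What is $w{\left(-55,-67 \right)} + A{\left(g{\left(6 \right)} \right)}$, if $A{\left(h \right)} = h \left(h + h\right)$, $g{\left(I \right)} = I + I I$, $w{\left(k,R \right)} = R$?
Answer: $3461$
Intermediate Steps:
$g{\left(I \right)} = I + I^{2}$
$A{\left(h \right)} = 2 h^{2}$ ($A{\left(h \right)} = h 2 h = 2 h^{2}$)
$w{\left(-55,-67 \right)} + A{\left(g{\left(6 \right)} \right)} = -67 + 2 \left(6 \left(1 + 6\right)\right)^{2} = -67 + 2 \left(6 \cdot 7\right)^{2} = -67 + 2 \cdot 42^{2} = -67 + 2 \cdot 1764 = -67 + 3528 = 3461$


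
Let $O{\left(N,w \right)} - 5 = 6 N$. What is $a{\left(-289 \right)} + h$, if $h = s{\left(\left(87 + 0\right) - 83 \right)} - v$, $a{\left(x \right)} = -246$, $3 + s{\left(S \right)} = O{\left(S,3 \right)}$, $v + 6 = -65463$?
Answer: $65249$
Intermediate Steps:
$v = -65469$ ($v = -6 - 65463 = -65469$)
$O{\left(N,w \right)} = 5 + 6 N$
$s{\left(S \right)} = 2 + 6 S$ ($s{\left(S \right)} = -3 + \left(5 + 6 S\right) = 2 + 6 S$)
$h = 65495$ ($h = \left(2 + 6 \left(\left(87 + 0\right) - 83\right)\right) - -65469 = \left(2 + 6 \left(87 - 83\right)\right) + 65469 = \left(2 + 6 \cdot 4\right) + 65469 = \left(2 + 24\right) + 65469 = 26 + 65469 = 65495$)
$a{\left(-289 \right)} + h = -246 + 65495 = 65249$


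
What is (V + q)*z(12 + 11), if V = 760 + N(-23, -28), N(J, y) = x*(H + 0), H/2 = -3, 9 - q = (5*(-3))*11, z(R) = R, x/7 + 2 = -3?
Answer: 26312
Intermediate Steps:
x = -35 (x = -14 + 7*(-3) = -14 - 21 = -35)
q = 174 (q = 9 - 5*(-3)*11 = 9 - (-15)*11 = 9 - 1*(-165) = 9 + 165 = 174)
H = -6 (H = 2*(-3) = -6)
N(J, y) = 210 (N(J, y) = -35*(-6 + 0) = -35*(-6) = 210)
V = 970 (V = 760 + 210 = 970)
(V + q)*z(12 + 11) = (970 + 174)*(12 + 11) = 1144*23 = 26312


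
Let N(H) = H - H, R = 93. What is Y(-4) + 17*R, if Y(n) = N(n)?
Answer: 1581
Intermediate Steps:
N(H) = 0
Y(n) = 0
Y(-4) + 17*R = 0 + 17*93 = 0 + 1581 = 1581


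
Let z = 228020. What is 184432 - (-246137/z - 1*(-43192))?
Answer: 32205790937/228020 ≈ 1.4124e+5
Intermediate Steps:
184432 - (-246137/z - 1*(-43192)) = 184432 - (-246137/228020 - 1*(-43192)) = 184432 - (-246137*1/228020 + 43192) = 184432 - (-246137/228020 + 43192) = 184432 - 1*9848393703/228020 = 184432 - 9848393703/228020 = 32205790937/228020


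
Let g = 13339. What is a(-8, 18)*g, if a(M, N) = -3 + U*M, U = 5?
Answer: -573577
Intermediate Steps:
a(M, N) = -3 + 5*M
a(-8, 18)*g = (-3 + 5*(-8))*13339 = (-3 - 40)*13339 = -43*13339 = -573577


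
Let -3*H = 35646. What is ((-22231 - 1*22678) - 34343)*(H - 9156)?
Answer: 1667303576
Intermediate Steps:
H = -11882 (H = -1/3*35646 = -11882)
((-22231 - 1*22678) - 34343)*(H - 9156) = ((-22231 - 1*22678) - 34343)*(-11882 - 9156) = ((-22231 - 22678) - 34343)*(-21038) = (-44909 - 34343)*(-21038) = -79252*(-21038) = 1667303576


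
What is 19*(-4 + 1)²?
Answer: 171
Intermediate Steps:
19*(-4 + 1)² = 19*(-3)² = 19*9 = 171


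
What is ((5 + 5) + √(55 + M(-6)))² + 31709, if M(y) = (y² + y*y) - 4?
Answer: 31932 + 20*√123 ≈ 32154.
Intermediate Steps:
M(y) = -4 + 2*y² (M(y) = (y² + y²) - 4 = 2*y² - 4 = -4 + 2*y²)
((5 + 5) + √(55 + M(-6)))² + 31709 = ((5 + 5) + √(55 + (-4 + 2*(-6)²)))² + 31709 = (10 + √(55 + (-4 + 2*36)))² + 31709 = (10 + √(55 + (-4 + 72)))² + 31709 = (10 + √(55 + 68))² + 31709 = (10 + √123)² + 31709 = 31709 + (10 + √123)²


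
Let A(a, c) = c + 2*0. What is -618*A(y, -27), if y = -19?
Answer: 16686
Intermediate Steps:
A(a, c) = c (A(a, c) = c + 0 = c)
-618*A(y, -27) = -618*(-27) = 16686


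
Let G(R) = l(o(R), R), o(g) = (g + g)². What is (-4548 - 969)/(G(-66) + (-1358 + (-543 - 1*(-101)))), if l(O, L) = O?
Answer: -613/1736 ≈ -0.35311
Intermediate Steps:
o(g) = 4*g² (o(g) = (2*g)² = 4*g²)
G(R) = 4*R²
(-4548 - 969)/(G(-66) + (-1358 + (-543 - 1*(-101)))) = (-4548 - 969)/(4*(-66)² + (-1358 + (-543 - 1*(-101)))) = -5517/(4*4356 + (-1358 + (-543 + 101))) = -5517/(17424 + (-1358 - 442)) = -5517/(17424 - 1800) = -5517/15624 = -5517*1/15624 = -613/1736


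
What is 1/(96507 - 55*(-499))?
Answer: 1/123952 ≈ 8.0676e-6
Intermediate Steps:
1/(96507 - 55*(-499)) = 1/(96507 + 27445) = 1/123952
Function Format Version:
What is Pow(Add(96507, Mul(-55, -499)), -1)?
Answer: Rational(1, 123952) ≈ 8.0676e-6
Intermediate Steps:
Pow(Add(96507, Mul(-55, -499)), -1) = Pow(Add(96507, 27445), -1) = Pow(123952, -1) = Rational(1, 123952)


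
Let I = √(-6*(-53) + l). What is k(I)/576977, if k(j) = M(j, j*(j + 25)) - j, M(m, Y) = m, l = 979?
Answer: 0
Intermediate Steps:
I = √1297 (I = √(-6*(-53) + 979) = √(318 + 979) = √1297 ≈ 36.014)
k(j) = 0 (k(j) = j - j = 0)
k(I)/576977 = 0/576977 = 0*(1/576977) = 0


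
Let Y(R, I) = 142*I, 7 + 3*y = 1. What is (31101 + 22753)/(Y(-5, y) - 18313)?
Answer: -53854/18597 ≈ -2.8958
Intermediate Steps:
y = -2 (y = -7/3 + (⅓)*1 = -7/3 + ⅓ = -2)
(31101 + 22753)/(Y(-5, y) - 18313) = (31101 + 22753)/(142*(-2) - 18313) = 53854/(-284 - 18313) = 53854/(-18597) = 53854*(-1/18597) = -53854/18597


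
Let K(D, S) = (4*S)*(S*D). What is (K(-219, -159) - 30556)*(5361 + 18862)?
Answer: -537186494776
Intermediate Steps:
K(D, S) = 4*D*S² (K(D, S) = (4*S)*(D*S) = 4*D*S²)
(K(-219, -159) - 30556)*(5361 + 18862) = (4*(-219)*(-159)² - 30556)*(5361 + 18862) = (4*(-219)*25281 - 30556)*24223 = (-22146156 - 30556)*24223 = -22176712*24223 = -537186494776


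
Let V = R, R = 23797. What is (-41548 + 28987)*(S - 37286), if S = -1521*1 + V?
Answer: 188540610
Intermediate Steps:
V = 23797
S = 22276 (S = -1521*1 + 23797 = -1521 + 23797 = 22276)
(-41548 + 28987)*(S - 37286) = (-41548 + 28987)*(22276 - 37286) = -12561*(-15010) = 188540610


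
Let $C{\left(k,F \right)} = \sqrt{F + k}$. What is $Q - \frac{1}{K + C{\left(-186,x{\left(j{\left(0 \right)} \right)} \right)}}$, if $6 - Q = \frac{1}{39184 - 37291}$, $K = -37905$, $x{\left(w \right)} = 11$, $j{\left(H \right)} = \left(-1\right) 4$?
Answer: $\frac{466219619959}{77709770160} + \frac{i \sqrt{7}}{287357840} \approx 5.9995 + 9.2072 \cdot 10^{-9} i$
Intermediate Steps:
$j{\left(H \right)} = -4$
$Q = \frac{11357}{1893}$ ($Q = 6 - \frac{1}{39184 - 37291} = 6 - \frac{1}{1893} = \frac{11357}{1893} \approx 5.9995$)
$Q - \frac{1}{K + C{\left(-186,x{\left(j{\left(0 \right)} \right)} \right)}} = \frac{11357}{1893} - \frac{1}{-37905 + \sqrt{11 - 186}} = \frac{11357}{1893} - \frac{1}{-37905 + \sqrt{-175}} = \frac{11357}{1893} - \frac{1}{-37905 + 5 i \sqrt{7}}$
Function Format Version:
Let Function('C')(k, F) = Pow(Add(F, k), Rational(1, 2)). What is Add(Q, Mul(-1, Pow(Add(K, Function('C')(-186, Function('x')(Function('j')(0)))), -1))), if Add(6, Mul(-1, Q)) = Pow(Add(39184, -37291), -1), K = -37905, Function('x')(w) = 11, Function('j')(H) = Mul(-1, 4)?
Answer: Add(Rational(466219619959, 77709770160), Mul(Rational(1, 287357840), I, Pow(7, Rational(1, 2)))) ≈ Add(5.9995, Mul(9.2072e-9, I))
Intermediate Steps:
Function('j')(H) = -4
Q = Rational(11357, 1893) (Q = Add(6, Mul(-1, Pow(Add(39184, -37291), -1))) = Add(6, Mul(-1, Pow(1893, -1))) = Add(6, Mul(-1, Rational(1, 1893))) = Add(6, Rational(-1, 1893)) = Rational(11357, 1893) ≈ 5.9995)
Add(Q, Mul(-1, Pow(Add(K, Function('C')(-186, Function('x')(Function('j')(0)))), -1))) = Add(Rational(11357, 1893), Mul(-1, Pow(Add(-37905, Pow(Add(11, -186), Rational(1, 2))), -1))) = Add(Rational(11357, 1893), Mul(-1, Pow(Add(-37905, Pow(-175, Rational(1, 2))), -1))) = Add(Rational(11357, 1893), Mul(-1, Pow(Add(-37905, Mul(5, I, Pow(7, Rational(1, 2)))), -1)))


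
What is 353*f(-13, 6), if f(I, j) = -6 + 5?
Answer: -353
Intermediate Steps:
f(I, j) = -1
353*f(-13, 6) = 353*(-1) = -353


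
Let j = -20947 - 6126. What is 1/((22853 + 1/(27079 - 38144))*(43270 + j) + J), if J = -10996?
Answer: 11065/4095588516728 ≈ 2.7017e-9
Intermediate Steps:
j = -27073
1/((22853 + 1/(27079 - 38144))*(43270 + j) + J) = 1/((22853 + 1/(27079 - 38144))*(43270 - 27073) - 10996) = 1/((22853 + 1/(-11065))*16197 - 10996) = 1/((22853 - 1/11065)*16197 - 10996) = 1/((252868444/11065)*16197 - 10996) = 1/(4095710187468/11065 - 10996) = 1/(4095588516728/11065) = 11065/4095588516728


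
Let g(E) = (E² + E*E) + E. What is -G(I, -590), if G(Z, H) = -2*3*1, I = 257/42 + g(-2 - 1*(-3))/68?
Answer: 6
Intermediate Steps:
g(E) = E + 2*E² (g(E) = (E² + E²) + E = 2*E² + E = E + 2*E²)
I = 8801/1428 (I = 257/42 + ((-2 - 1*(-3))*(1 + 2*(-2 - 1*(-3))))/68 = 257*(1/42) + ((-2 + 3)*(1 + 2*(-2 + 3)))*(1/68) = 257/42 + (1*(1 + 2*1))*(1/68) = 257/42 + (1*(1 + 2))*(1/68) = 257/42 + (1*3)*(1/68) = 257/42 + 3*(1/68) = 257/42 + 3/68 = 8801/1428 ≈ 6.1632)
G(Z, H) = -6 (G(Z, H) = -6*1 = -6)
-G(I, -590) = -1*(-6) = 6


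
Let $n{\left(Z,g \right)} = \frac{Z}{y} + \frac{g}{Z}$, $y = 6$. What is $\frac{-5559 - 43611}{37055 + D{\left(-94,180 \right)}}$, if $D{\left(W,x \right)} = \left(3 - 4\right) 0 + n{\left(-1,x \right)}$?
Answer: $- \frac{295020}{221249} \approx -1.3334$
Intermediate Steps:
$n{\left(Z,g \right)} = \frac{Z}{6} + \frac{g}{Z}$
$D{\left(W,x \right)} = - \frac{1}{6} - x$ ($D{\left(W,x \right)} = \left(3 - 4\right) 0 + \left(\frac{1}{6} \left(-1\right) + \frac{x}{-1}\right) = \left(3 - 4\right) 0 + \left(- \frac{1}{6} + x \left(-1\right)\right) = \left(-1\right) 0 - \left(\frac{1}{6} + x\right) = 0 - \left(\frac{1}{6} + x\right) = - \frac{1}{6} - x$)
$\frac{-5559 - 43611}{37055 + D{\left(-94,180 \right)}} = \frac{-5559 - 43611}{37055 - \frac{1081}{6}} = - \frac{49170}{37055 - \frac{1081}{6}} = - \frac{49170}{\frac{221249}{6}} = \left(-49170\right) \frac{6}{221249} = - \frac{295020}{221249}$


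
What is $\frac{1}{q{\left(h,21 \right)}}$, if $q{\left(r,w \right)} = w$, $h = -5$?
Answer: $\frac{1}{21} \approx 0.047619$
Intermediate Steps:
$\frac{1}{q{\left(h,21 \right)}} = \frac{1}{21}$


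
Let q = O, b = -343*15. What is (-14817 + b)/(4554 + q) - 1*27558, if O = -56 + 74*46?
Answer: -12099071/439 ≈ -27561.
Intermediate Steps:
b = -5145
O = 3348 (O = -56 + 3404 = 3348)
q = 3348
(-14817 + b)/(4554 + q) - 1*27558 = (-14817 - 5145)/(4554 + 3348) - 1*27558 = -19962/7902 - 27558 = -19962*1/7902 - 27558 = -1109/439 - 27558 = -12099071/439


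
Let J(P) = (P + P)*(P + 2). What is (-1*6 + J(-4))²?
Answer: 100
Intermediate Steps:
J(P) = 2*P*(2 + P) (J(P) = (2*P)*(2 + P) = 2*P*(2 + P))
(-1*6 + J(-4))² = (-1*6 + 2*(-4)*(2 - 4))² = (-6 + 2*(-4)*(-2))² = (-6 + 16)² = 10² = 100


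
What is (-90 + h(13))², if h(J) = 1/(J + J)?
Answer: 5470921/676 ≈ 8093.1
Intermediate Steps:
h(J) = 1/(2*J)
(-90 + h(13))² = (-90 + (½)/13)² = (-90 + (½)*(1/13))² = (-90 + 1/26)² = (-2339/26)² = 5470921/676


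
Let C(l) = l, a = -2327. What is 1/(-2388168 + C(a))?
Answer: -1/2390495 ≈ -4.1832e-7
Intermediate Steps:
1/(-2388168 + C(a)) = 1/(-2388168 - 2327) = 1/(-2390495) = -1/2390495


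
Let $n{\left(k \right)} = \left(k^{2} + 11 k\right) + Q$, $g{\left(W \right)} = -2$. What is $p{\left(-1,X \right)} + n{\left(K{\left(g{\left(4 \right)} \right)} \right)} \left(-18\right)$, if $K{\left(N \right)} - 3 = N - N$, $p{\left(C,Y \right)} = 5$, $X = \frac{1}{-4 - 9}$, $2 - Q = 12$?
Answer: $-571$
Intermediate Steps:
$Q = -10$ ($Q = 2 - 12 = -10$)
$X = - \frac{1}{13}$ ($X = \frac{1}{-13} = - \frac{1}{13} \approx -0.076923$)
$K{\left(N \right)} = 3$ ($K{\left(N \right)} = 3 + \left(N - N\right) = 3 + 0 = 3$)
$n{\left(k \right)} = -10 + k^{2} + 11 k$ ($n{\left(k \right)} = \left(k^{2} + 11 k\right) - 10 = -10 + k^{2} + 11 k$)
$p{\left(-1,X \right)} + n{\left(K{\left(g{\left(4 \right)} \right)} \right)} \left(-18\right) = 5 + \left(-10 + 3^{2} + 11 \cdot 3\right) \left(-18\right) = 5 + \left(-10 + 9 + 33\right) \left(-18\right) = 5 + 32 \left(-18\right) = 5 - 576 = -571$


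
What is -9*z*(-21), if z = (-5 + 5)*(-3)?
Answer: 0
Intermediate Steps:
z = 0 (z = 0*(-3) = 0)
-9*z*(-21) = -9*0*(-21) = 0*(-21) = 0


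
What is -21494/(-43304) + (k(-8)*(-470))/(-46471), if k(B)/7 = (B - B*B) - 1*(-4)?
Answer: -4344561603/1006190092 ≈ -4.3178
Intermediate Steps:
k(B) = 28 - 7*B**2 + 7*B (k(B) = 7*((B - B*B) - 1*(-4)) = 7*((B - B**2) + 4) = 7*(4 + B - B**2) = 28 - 7*B**2 + 7*B)
-21494/(-43304) + (k(-8)*(-470))/(-46471) = -21494/(-43304) + ((28 - 7*(-8)**2 + 7*(-8))*(-470))/(-46471) = -21494*(-1/43304) + ((28 - 7*64 - 56)*(-470))*(-1/46471) = 10747/21652 + ((28 - 448 - 56)*(-470))*(-1/46471) = 10747/21652 - 476*(-470)*(-1/46471) = 10747/21652 + 223720*(-1/46471) = 10747/21652 - 223720/46471 = -4344561603/1006190092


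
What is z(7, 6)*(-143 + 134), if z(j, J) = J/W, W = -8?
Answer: 27/4 ≈ 6.7500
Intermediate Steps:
z(j, J) = -J/8 (z(j, J) = J/(-8) = J*(-⅛) = -J/8)
z(7, 6)*(-143 + 134) = (-⅛*6)*(-143 + 134) = -¾*(-9) = 27/4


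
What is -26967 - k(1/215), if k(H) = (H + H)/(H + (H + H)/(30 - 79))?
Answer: -1267547/47 ≈ -26969.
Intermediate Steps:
k(H) = 98/47 (k(H) = (2*H)/(H + (2*H)/(-49)) = (2*H)/(H + (2*H)*(-1/49)) = (2*H)/(H - 2*H/49) = (2*H)/((47*H/49)) = (2*H)*(49/(47*H)) = 98/47)
-26967 - k(1/215) = -26967 - 1*98/47 = -26967 - 98/47 = -1267547/47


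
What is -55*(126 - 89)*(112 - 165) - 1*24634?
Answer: 83221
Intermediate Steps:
-55*(126 - 89)*(112 - 165) - 1*24634 = -2035*(-53) - 24634 = -55*(-1961) - 24634 = 107855 - 24634 = 83221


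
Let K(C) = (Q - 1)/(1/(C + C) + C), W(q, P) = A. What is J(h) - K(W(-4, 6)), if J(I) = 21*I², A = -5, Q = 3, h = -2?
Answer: 4304/51 ≈ 84.392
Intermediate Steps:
W(q, P) = -5
K(C) = 2/(C + 1/(2*C)) (K(C) = (3 - 1)/(1/(C + C) + C) = 2/(1/(2*C) + C) = 2/(C + 1/(2*C)))
J(h) - K(W(-4, 6)) = 21*(-2)² - 4*(-5)/(1 + 2*(-5)²) = 21*4 - 4*(-5)/(1 + 2*25) = 84 - 4*(-5)/(1 + 50) = 84 - 4*(-5)/51 = 84 - 1*(-20/51) = 84 + 20/51 = 4304/51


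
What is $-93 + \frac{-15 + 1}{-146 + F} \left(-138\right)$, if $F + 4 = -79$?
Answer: $- \frac{23229}{229} \approx -101.44$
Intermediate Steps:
$F = -83$ ($F = -4 - 79 = -83$)
$-93 + \frac{-15 + 1}{-146 + F} \left(-138\right) = -93 + \frac{-15 + 1}{-146 - 83} \left(-138\right) = -93 + - \frac{14}{-229} \left(-138\right) = -93 + \left(-14\right) \left(- \frac{1}{229}\right) \left(-138\right) = -93 + \frac{14}{229} \left(-138\right) = -93 - \frac{1932}{229} = - \frac{23229}{229}$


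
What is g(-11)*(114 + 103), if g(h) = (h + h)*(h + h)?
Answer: 105028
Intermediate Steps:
g(h) = 4*h² (g(h) = (2*h)*(2*h) = 4*h²)
g(-11)*(114 + 103) = (4*(-11)²)*(114 + 103) = (4*121)*217 = 484*217 = 105028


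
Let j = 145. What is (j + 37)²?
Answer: 33124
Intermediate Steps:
(j + 37)² = (145 + 37)² = 182² = 33124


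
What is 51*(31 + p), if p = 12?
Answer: 2193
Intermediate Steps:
51*(31 + p) = 51*(31 + 12) = 51*43 = 2193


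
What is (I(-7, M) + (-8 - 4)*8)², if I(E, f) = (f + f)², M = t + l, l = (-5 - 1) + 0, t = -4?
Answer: 92416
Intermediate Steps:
l = -6 (l = -6 + 0 = -6)
M = -10 (M = -4 - 6 = -10)
I(E, f) = 4*f² (I(E, f) = (2*f)² = 4*f²)
(I(-7, M) + (-8 - 4)*8)² = (4*(-10)² + (-8 - 4)*8)² = (4*100 - 12*8)² = (400 - 96)² = 304² = 92416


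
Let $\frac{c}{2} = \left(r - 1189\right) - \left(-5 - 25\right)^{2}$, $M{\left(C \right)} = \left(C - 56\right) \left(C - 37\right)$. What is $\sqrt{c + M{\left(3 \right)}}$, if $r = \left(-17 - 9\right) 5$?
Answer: $2 i \sqrt{659} \approx 51.342 i$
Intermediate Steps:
$M{\left(C \right)} = \left(-56 + C\right) \left(-37 + C\right)$
$r = -130$ ($r = \left(-26\right) 5 = -130$)
$c = -4438$ ($c = 2 \left(\left(-130 - 1189\right) - \left(-5 - 25\right)^{2}\right) = 2 \left(-1319 - \left(-30\right)^{2}\right) = 2 \left(-1319 - 900\right) = 2 \left(-2219\right) = -4438$)
$\sqrt{c + M{\left(3 \right)}} = \sqrt{-4438 + \left(2072 + 3^{2} - 279\right)} = \sqrt{-4438 + \left(2072 + 9 - 279\right)} = \sqrt{-4438 + 1802} = \sqrt{-2636} = 2 i \sqrt{659}$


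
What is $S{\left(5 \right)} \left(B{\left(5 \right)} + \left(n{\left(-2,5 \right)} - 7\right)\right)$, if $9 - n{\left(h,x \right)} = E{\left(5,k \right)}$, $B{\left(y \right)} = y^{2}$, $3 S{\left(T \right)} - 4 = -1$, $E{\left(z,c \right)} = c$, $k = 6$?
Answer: $21$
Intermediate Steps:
$S{\left(T \right)} = 1$ ($S{\left(T \right)} = \frac{4}{3} + \frac{1}{3} \left(-1\right) = \frac{4}{3} - \frac{1}{3} = 1$)
$n{\left(h,x \right)} = 3$ ($n{\left(h,x \right)} = 9 - 6 = 3$)
$S{\left(5 \right)} \left(B{\left(5 \right)} + \left(n{\left(-2,5 \right)} - 7\right)\right) = 1 \left(5^{2} + \left(3 - 7\right)\right) = 1 \left(25 - 4\right) = 1 \cdot 21 = 21$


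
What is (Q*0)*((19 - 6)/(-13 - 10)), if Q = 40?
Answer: 0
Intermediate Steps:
(Q*0)*((19 - 6)/(-13 - 10)) = (40*0)*((19 - 6)/(-13 - 10)) = 0*(13/(-23)) = 0*(13*(-1/23)) = 0*(-13/23) = 0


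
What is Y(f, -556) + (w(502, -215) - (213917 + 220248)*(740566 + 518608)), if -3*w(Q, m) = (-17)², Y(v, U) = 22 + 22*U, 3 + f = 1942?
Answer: -1640067876049/3 ≈ -5.4669e+11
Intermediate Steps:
f = 1939 (f = -3 + 1942 = 1939)
w(Q, m) = -289/3 (w(Q, m) = -⅓*(-17)² = -⅓*289 = -289/3)
Y(f, -556) + (w(502, -215) - (213917 + 220248)*(740566 + 518608)) = (22 + 22*(-556)) + (-289/3 - (213917 + 220248)*(740566 + 518608)) = (22 - 12232) + (-289/3 - 434165*1259174) = -12210 + (-289/3 - 1*546689279710) = -12210 + (-289/3 - 546689279710) = -12210 - 1640067839419/3 = -1640067876049/3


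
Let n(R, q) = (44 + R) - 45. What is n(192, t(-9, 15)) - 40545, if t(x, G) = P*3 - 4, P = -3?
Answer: -40354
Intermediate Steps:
t(x, G) = -13 (t(x, G) = -3*3 - 4 = -9 - 4 = -13)
n(R, q) = -1 + R
n(192, t(-9, 15)) - 40545 = (-1 + 192) - 40545 = 191 - 40545 = -40354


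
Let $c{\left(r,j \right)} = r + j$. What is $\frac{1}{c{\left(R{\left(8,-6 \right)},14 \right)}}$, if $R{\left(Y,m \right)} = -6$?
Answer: $\frac{1}{8} \approx 0.125$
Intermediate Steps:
$c{\left(r,j \right)} = j + r$
$\frac{1}{c{\left(R{\left(8,-6 \right)},14 \right)}} = \frac{1}{14 - 6} = \frac{1}{8}$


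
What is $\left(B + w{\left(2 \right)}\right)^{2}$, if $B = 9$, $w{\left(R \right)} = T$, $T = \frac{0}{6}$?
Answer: $81$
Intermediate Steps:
$T = 0$ ($T = 0 \cdot \frac{1}{6} = 0$)
$w{\left(R \right)} = 0$
$\left(B + w{\left(2 \right)}\right)^{2} = \left(9 + 0\right)^{2} = 9^{2} = 81$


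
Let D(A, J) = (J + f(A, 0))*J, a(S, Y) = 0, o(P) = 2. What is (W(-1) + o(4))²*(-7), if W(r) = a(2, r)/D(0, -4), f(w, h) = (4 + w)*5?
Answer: -28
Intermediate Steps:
f(w, h) = 20 + 5*w
D(A, J) = J*(20 + J + 5*A) (D(A, J) = (J + (20 + 5*A))*J = (20 + J + 5*A)*J = J*(20 + J + 5*A))
W(r) = 0 (W(r) = 0/((-4*(20 - 4 + 5*0))) = 0/((-4*(20 - 4 + 0))) = 0/((-4*16)) = 0/(-64) = 0*(-1/64) = 0)
(W(-1) + o(4))²*(-7) = (0 + 2)²*(-7) = 2²*(-7) = 4*(-7) = -28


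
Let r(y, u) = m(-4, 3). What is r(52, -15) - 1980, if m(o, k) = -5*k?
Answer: -1995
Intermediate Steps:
r(y, u) = -15 (r(y, u) = -5*3 = -15)
r(52, -15) - 1980 = -15 - 1980 = -1995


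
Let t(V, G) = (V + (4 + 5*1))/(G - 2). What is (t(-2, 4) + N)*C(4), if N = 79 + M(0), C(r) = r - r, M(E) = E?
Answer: 0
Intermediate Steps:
C(r) = 0
N = 79 (N = 79 + 0 = 79)
t(V, G) = (9 + V)/(-2 + G) (t(V, G) = (V + (4 + 5))/(-2 + G) = (V + 9)/(-2 + G) = (9 + V)/(-2 + G))
(t(-2, 4) + N)*C(4) = ((9 - 2)/(-2 + 4) + 79)*0 = (7/2 + 79)*0 = (165/2)*0 = 0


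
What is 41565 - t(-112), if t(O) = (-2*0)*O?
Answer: 41565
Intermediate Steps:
t(O) = 0 (t(O) = 0*O = 0)
41565 - t(-112) = 41565 - 1*0 = 41565 + 0 = 41565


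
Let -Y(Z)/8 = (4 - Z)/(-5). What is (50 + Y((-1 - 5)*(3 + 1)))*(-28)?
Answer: -13272/5 ≈ -2654.4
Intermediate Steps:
Y(Z) = 32/5 - 8*Z/5 (Y(Z) = -8*(4 - Z)/(-5) = -8*(4 - Z)*(-1)/5 = -8*(-⅘ + Z/5) = 32/5 - 8*Z/5)
(50 + Y((-1 - 5)*(3 + 1)))*(-28) = (50 + (32/5 - 8*(-1 - 5)*(3 + 1)/5))*(-28) = (50 + (32/5 - (-48)*4/5))*(-28) = (50 + (32/5 - 8/5*(-24)))*(-28) = (50 + (32/5 + 192/5))*(-28) = (50 + 224/5)*(-28) = (474/5)*(-28) = -13272/5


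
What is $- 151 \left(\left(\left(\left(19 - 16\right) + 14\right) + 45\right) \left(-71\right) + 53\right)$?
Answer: $656699$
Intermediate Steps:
$- 151 \left(\left(\left(\left(19 - 16\right) + 14\right) + 45\right) \left(-71\right) + 53\right) = - 151 \left(\left(\left(3 + 14\right) + 45\right) \left(-71\right) + 53\right) = - 151 \left(\left(17 + 45\right) \left(-71\right) + 53\right) = - 151 \left(62 \left(-71\right) + 53\right) = - 151 \left(-4402 + 53\right) = \left(-151\right) \left(-4349\right) = 656699$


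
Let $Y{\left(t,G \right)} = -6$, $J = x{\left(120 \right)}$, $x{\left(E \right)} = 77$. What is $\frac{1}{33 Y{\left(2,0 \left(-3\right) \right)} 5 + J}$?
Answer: $- \frac{1}{913} \approx -0.0010953$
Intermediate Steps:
$J = 77$
$\frac{1}{33 Y{\left(2,0 \left(-3\right) \right)} 5 + J} = \frac{1}{33 \left(-6\right) 5 + 77} = \frac{1}{\left(-198\right) 5 + 77} = \frac{1}{-990 + 77} = \frac{1}{-913} = - \frac{1}{913}$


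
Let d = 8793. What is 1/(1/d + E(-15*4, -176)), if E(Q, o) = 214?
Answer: 8793/1881703 ≈ 0.0046729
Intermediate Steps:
1/(1/d + E(-15*4, -176)) = 1/(1/8793 + 214) = 1/(1881703/8793) = 8793/1881703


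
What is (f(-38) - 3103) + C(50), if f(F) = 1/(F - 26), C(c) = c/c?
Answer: -198529/64 ≈ -3102.0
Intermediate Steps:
C(c) = 1
f(F) = 1/(-26 + F)
(f(-38) - 3103) + C(50) = (1/(-26 - 38) - 3103) + 1 = (1/(-64) - 3103) + 1 = (-1/64 - 3103) + 1 = -198593/64 + 1 = -198529/64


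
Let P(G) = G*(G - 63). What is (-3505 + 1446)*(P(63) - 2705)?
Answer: 5569595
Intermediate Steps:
P(G) = G*(-63 + G)
(-3505 + 1446)*(P(63) - 2705) = (-3505 + 1446)*(63*(-63 + 63) - 2705) = -2059*(63*0 - 2705) = -2059*(0 - 2705) = -2059*(-2705) = 5569595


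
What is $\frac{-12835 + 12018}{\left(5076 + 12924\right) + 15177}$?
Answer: $- \frac{817}{33177} \approx -0.024625$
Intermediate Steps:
$\frac{-12835 + 12018}{\left(5076 + 12924\right) + 15177} = - \frac{817}{18000 + 15177} = - \frac{817}{33177}$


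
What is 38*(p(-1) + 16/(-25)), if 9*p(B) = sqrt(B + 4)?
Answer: -608/25 + 38*sqrt(3)/9 ≈ -17.007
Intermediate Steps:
p(B) = sqrt(4 + B)/9 (p(B) = sqrt(B + 4)/9 = sqrt(4 + B)/9)
38*(p(-1) + 16/(-25)) = 38*(sqrt(4 - 1)/9 + 16/(-25)) = 38*(sqrt(3)/9 + 16*(-1/25)) = 38*(sqrt(3)/9 - 16/25) = 38*(-16/25 + sqrt(3)/9) = -608/25 + 38*sqrt(3)/9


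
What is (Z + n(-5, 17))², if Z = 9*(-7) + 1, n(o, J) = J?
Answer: 2025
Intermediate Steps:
Z = -62 (Z = -63 + 1 = -62)
(Z + n(-5, 17))² = (-62 + 17)² = (-45)² = 2025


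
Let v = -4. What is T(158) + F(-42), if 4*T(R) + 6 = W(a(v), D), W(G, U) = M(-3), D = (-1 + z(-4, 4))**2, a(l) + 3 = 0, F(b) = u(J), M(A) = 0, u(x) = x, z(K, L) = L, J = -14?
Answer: -31/2 ≈ -15.500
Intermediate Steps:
F(b) = -14
a(l) = -3 (a(l) = -3 + 0 = -3)
D = 9 (D = (-1 + 4)**2 = 3**2 = 9)
W(G, U) = 0
T(R) = -3/2 (T(R) = -3/2 + (1/4)*0 = -3/2 + 0 = -3/2)
T(158) + F(-42) = -3/2 - 14 = -31/2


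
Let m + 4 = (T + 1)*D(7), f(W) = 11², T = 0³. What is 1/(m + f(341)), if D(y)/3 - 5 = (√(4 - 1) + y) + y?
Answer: 58/10083 - √3/10083 ≈ 0.0055805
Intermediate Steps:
T = 0
f(W) = 121
D(y) = 15 + 3*√3 + 6*y (D(y) = 15 + 3*((√(4 - 1) + y) + y) = 15 + 3*((√3 + y) + y) = 15 + 3*((y + √3) + y) = 15 + 3*(√3 + 2*y) = 15 + (3*√3 + 6*y) = 15 + 3*√3 + 6*y)
m = 53 + 3*√3 (m = -4 + (0 + 1)*(15 + 3*√3 + 6*7) = -4 + 1*(15 + 3*√3 + 42) = -4 + 1*(57 + 3*√3) = -4 + (57 + 3*√3) = 53 + 3*√3 ≈ 58.196)
1/(m + f(341)) = 1/((53 + 3*√3) + 121) = 1/(174 + 3*√3)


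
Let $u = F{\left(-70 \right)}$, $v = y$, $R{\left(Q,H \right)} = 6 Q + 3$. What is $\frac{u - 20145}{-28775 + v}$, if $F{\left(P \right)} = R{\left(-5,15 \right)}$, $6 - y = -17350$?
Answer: $\frac{20172}{11419} \approx 1.7665$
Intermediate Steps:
$y = 17356$ ($y = 6 - -17350 = 6 + 17350 = 17356$)
$R{\left(Q,H \right)} = 3 + 6 Q$
$v = 17356$
$F{\left(P \right)} = -27$ ($F{\left(P \right)} = 3 + 6 \left(-5\right) = 3 - 30 = -27$)
$u = -27$
$\frac{u - 20145}{-28775 + v} = \frac{-27 - 20145}{-28775 + 17356} = - \frac{20172}{-11419} = \left(-20172\right) \left(- \frac{1}{11419}\right) = \frac{20172}{11419}$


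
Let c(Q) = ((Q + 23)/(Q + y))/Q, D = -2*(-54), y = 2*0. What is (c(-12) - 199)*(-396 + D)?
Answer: 57290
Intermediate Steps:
y = 0
D = 108
c(Q) = (23 + Q)/Q² (c(Q) = ((Q + 23)/(Q + 0))/Q = ((23 + Q)/Q)/Q = (23 + Q)/Q²)
(c(-12) - 199)*(-396 + D) = ((23 - 12)/(-12)² - 199)*(-396 + 108) = ((1/144)*11 - 199)*(-288) = (11/144 - 199)*(-288) = -28645/144*(-288) = 57290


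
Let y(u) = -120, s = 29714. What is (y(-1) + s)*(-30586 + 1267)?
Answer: -867666486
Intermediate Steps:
(y(-1) + s)*(-30586 + 1267) = (-120 + 29714)*(-30586 + 1267) = 29594*(-29319) = -867666486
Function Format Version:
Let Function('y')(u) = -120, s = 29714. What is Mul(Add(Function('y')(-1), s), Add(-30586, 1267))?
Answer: -867666486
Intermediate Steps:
Mul(Add(Function('y')(-1), s), Add(-30586, 1267)) = Mul(Add(-120, 29714), Add(-30586, 1267)) = Mul(29594, -29319) = -867666486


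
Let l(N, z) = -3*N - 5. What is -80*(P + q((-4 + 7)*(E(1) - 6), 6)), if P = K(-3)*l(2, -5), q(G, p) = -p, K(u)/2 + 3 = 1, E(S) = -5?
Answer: -3040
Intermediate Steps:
l(N, z) = -5 - 3*N
K(u) = -4 (K(u) = -6 + 2*1 = -6 + 2 = -4)
P = 44 (P = -4*(-5 - 3*2) = -4*(-5 - 6) = -4*(-11) = 44)
-80*(P + q((-4 + 7)*(E(1) - 6), 6)) = -80*(44 - 1*6) = -80*(44 - 6) = -80*38 = -3040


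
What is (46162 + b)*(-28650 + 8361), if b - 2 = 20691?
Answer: -1356421095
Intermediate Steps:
b = 20693 (b = 2 + 20691 = 20693)
(46162 + b)*(-28650 + 8361) = (46162 + 20693)*(-28650 + 8361) = 66855*(-20289) = -1356421095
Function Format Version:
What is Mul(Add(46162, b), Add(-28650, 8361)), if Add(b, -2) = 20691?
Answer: -1356421095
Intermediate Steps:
b = 20693 (b = Add(2, 20691) = 20693)
Mul(Add(46162, b), Add(-28650, 8361)) = Mul(Add(46162, 20693), Add(-28650, 8361)) = Mul(66855, -20289) = -1356421095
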